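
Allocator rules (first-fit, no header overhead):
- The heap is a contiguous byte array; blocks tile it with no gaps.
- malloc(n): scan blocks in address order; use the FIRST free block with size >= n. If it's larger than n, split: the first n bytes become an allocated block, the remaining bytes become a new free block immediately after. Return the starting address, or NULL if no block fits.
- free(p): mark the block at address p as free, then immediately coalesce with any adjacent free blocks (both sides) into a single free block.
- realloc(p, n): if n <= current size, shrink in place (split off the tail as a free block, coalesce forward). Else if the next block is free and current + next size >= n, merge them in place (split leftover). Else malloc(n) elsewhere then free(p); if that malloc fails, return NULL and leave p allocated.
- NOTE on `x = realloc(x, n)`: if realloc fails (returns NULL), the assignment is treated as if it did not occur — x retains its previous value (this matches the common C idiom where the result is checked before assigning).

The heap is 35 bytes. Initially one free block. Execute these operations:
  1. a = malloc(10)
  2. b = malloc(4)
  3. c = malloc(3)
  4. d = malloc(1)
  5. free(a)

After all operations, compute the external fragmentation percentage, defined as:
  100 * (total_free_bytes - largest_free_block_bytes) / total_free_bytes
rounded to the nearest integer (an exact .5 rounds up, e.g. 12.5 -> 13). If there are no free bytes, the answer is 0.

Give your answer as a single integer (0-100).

Op 1: a = malloc(10) -> a = 0; heap: [0-9 ALLOC][10-34 FREE]
Op 2: b = malloc(4) -> b = 10; heap: [0-9 ALLOC][10-13 ALLOC][14-34 FREE]
Op 3: c = malloc(3) -> c = 14; heap: [0-9 ALLOC][10-13 ALLOC][14-16 ALLOC][17-34 FREE]
Op 4: d = malloc(1) -> d = 17; heap: [0-9 ALLOC][10-13 ALLOC][14-16 ALLOC][17-17 ALLOC][18-34 FREE]
Op 5: free(a) -> (freed a); heap: [0-9 FREE][10-13 ALLOC][14-16 ALLOC][17-17 ALLOC][18-34 FREE]
Free blocks: [10 17] total_free=27 largest=17 -> 100*(27-17)/27 = 1000/27 ≈ 37.037 -> rounds to 37

Answer: 37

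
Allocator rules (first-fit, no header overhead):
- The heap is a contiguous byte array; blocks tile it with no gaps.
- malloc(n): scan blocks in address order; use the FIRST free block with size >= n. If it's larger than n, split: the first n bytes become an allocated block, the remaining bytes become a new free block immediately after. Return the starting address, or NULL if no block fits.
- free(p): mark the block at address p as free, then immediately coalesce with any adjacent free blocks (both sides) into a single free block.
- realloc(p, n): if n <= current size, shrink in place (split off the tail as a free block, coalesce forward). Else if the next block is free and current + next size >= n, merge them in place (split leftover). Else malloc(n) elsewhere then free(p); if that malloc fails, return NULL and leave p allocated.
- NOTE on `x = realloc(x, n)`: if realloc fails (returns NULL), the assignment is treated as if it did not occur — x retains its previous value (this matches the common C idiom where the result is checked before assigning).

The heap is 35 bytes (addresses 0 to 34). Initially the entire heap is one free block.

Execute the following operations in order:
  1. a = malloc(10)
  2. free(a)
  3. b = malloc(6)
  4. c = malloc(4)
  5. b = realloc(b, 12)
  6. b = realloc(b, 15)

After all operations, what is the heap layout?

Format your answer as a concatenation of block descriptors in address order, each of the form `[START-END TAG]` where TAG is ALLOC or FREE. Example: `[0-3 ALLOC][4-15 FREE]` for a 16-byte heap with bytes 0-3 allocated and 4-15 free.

Answer: [0-5 FREE][6-9 ALLOC][10-24 ALLOC][25-34 FREE]

Derivation:
Op 1: a = malloc(10) -> a = 0; heap: [0-9 ALLOC][10-34 FREE]
Op 2: free(a) -> (freed a); heap: [0-34 FREE]
Op 3: b = malloc(6) -> b = 0; heap: [0-5 ALLOC][6-34 FREE]
Op 4: c = malloc(4) -> c = 6; heap: [0-5 ALLOC][6-9 ALLOC][10-34 FREE]
Op 5: b = realloc(b, 12) -> b = 10; heap: [0-5 FREE][6-9 ALLOC][10-21 ALLOC][22-34 FREE]
Op 6: b = realloc(b, 15) -> b = 10; heap: [0-5 FREE][6-9 ALLOC][10-24 ALLOC][25-34 FREE]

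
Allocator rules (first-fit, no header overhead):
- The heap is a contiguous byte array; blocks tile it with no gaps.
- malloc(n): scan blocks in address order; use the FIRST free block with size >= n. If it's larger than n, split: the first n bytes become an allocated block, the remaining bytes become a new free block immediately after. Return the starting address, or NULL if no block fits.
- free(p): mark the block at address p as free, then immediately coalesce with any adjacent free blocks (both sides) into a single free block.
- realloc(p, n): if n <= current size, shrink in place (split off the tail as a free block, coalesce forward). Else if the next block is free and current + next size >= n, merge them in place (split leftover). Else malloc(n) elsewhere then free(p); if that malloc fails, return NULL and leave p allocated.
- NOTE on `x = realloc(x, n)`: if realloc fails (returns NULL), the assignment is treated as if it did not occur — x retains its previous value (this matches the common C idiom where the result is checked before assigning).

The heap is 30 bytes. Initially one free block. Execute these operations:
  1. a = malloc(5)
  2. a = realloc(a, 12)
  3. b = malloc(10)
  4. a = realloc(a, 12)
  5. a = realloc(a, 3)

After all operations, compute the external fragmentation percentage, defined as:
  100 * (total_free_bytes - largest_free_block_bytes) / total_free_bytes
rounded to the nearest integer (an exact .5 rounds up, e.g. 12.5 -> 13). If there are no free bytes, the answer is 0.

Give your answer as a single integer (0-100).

Answer: 47

Derivation:
Op 1: a = malloc(5) -> a = 0; heap: [0-4 ALLOC][5-29 FREE]
Op 2: a = realloc(a, 12) -> a = 0; heap: [0-11 ALLOC][12-29 FREE]
Op 3: b = malloc(10) -> b = 12; heap: [0-11 ALLOC][12-21 ALLOC][22-29 FREE]
Op 4: a = realloc(a, 12) -> a = 0; heap: [0-11 ALLOC][12-21 ALLOC][22-29 FREE]
Op 5: a = realloc(a, 3) -> a = 0; heap: [0-2 ALLOC][3-11 FREE][12-21 ALLOC][22-29 FREE]
Free blocks: [9 8] total_free=17 largest=9 -> 100*(17-9)/17 = 800/17 ≈ 47.059 -> rounds to 47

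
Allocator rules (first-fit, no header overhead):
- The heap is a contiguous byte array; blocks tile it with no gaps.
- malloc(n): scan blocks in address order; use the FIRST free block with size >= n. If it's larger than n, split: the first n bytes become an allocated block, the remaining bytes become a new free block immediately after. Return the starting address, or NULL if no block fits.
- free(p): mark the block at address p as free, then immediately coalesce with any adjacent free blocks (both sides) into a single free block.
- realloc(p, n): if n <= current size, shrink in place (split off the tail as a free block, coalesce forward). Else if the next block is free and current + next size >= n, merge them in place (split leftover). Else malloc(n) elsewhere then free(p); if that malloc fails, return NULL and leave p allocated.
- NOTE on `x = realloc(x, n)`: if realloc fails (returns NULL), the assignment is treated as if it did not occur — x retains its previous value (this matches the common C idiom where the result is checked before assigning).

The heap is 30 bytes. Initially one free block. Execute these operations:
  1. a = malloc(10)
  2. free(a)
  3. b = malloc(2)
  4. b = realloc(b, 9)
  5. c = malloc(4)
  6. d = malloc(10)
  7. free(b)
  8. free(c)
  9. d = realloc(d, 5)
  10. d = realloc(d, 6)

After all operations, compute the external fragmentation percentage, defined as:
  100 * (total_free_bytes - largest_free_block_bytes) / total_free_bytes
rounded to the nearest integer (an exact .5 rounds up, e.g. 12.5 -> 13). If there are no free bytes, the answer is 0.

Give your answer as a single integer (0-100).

Op 1: a = malloc(10) -> a = 0; heap: [0-9 ALLOC][10-29 FREE]
Op 2: free(a) -> (freed a); heap: [0-29 FREE]
Op 3: b = malloc(2) -> b = 0; heap: [0-1 ALLOC][2-29 FREE]
Op 4: b = realloc(b, 9) -> b = 0; heap: [0-8 ALLOC][9-29 FREE]
Op 5: c = malloc(4) -> c = 9; heap: [0-8 ALLOC][9-12 ALLOC][13-29 FREE]
Op 6: d = malloc(10) -> d = 13; heap: [0-8 ALLOC][9-12 ALLOC][13-22 ALLOC][23-29 FREE]
Op 7: free(b) -> (freed b); heap: [0-8 FREE][9-12 ALLOC][13-22 ALLOC][23-29 FREE]
Op 8: free(c) -> (freed c); heap: [0-12 FREE][13-22 ALLOC][23-29 FREE]
Op 9: d = realloc(d, 5) -> d = 13; heap: [0-12 FREE][13-17 ALLOC][18-29 FREE]
Op 10: d = realloc(d, 6) -> d = 13; heap: [0-12 FREE][13-18 ALLOC][19-29 FREE]
Free blocks: [13 11] total_free=24 largest=13 -> 100*(24-13)/24 = 1100/24 ≈ 45.833 -> rounds to 46

Answer: 46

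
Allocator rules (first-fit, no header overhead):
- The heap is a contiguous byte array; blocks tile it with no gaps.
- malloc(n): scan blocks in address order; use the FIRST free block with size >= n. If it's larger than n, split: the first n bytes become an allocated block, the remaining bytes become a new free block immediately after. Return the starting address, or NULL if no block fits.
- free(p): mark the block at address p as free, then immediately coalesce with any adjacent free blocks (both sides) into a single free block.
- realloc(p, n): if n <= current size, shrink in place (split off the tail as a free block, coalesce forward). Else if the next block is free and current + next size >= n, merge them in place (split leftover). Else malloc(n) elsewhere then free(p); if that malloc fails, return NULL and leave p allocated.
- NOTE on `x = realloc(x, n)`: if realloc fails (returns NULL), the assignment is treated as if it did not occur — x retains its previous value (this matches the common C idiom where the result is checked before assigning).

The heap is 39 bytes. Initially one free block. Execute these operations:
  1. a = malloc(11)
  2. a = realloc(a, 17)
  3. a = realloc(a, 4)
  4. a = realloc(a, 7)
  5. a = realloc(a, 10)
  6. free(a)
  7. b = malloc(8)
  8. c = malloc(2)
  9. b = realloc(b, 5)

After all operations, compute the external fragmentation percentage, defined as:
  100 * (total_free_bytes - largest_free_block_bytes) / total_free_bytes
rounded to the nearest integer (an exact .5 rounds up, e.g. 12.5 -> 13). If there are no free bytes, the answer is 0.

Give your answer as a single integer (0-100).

Op 1: a = malloc(11) -> a = 0; heap: [0-10 ALLOC][11-38 FREE]
Op 2: a = realloc(a, 17) -> a = 0; heap: [0-16 ALLOC][17-38 FREE]
Op 3: a = realloc(a, 4) -> a = 0; heap: [0-3 ALLOC][4-38 FREE]
Op 4: a = realloc(a, 7) -> a = 0; heap: [0-6 ALLOC][7-38 FREE]
Op 5: a = realloc(a, 10) -> a = 0; heap: [0-9 ALLOC][10-38 FREE]
Op 6: free(a) -> (freed a); heap: [0-38 FREE]
Op 7: b = malloc(8) -> b = 0; heap: [0-7 ALLOC][8-38 FREE]
Op 8: c = malloc(2) -> c = 8; heap: [0-7 ALLOC][8-9 ALLOC][10-38 FREE]
Op 9: b = realloc(b, 5) -> b = 0; heap: [0-4 ALLOC][5-7 FREE][8-9 ALLOC][10-38 FREE]
Free blocks: [3 29] total_free=32 largest=29 -> 100*(32-29)/32 = 300/32 = 9.375 -> rounds to 9

Answer: 9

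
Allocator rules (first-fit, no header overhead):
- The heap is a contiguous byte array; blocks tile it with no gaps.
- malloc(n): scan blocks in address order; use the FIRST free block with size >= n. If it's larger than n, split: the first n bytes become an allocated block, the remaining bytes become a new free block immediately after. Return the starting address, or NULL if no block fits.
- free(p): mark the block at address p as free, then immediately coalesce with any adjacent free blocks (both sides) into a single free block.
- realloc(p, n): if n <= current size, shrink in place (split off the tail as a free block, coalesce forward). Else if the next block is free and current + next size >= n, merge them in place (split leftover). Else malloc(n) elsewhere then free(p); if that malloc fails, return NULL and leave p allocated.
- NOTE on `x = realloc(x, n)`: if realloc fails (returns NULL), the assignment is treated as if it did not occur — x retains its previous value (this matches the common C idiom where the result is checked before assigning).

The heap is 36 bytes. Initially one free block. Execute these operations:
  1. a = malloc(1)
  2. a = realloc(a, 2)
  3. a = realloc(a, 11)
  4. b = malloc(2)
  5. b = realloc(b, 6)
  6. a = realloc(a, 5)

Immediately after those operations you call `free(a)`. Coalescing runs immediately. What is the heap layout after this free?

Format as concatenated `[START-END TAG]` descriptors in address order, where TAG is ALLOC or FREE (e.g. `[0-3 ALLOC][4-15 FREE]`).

Op 1: a = malloc(1) -> a = 0; heap: [0-0 ALLOC][1-35 FREE]
Op 2: a = realloc(a, 2) -> a = 0; heap: [0-1 ALLOC][2-35 FREE]
Op 3: a = realloc(a, 11) -> a = 0; heap: [0-10 ALLOC][11-35 FREE]
Op 4: b = malloc(2) -> b = 11; heap: [0-10 ALLOC][11-12 ALLOC][13-35 FREE]
Op 5: b = realloc(b, 6) -> b = 11; heap: [0-10 ALLOC][11-16 ALLOC][17-35 FREE]
Op 6: a = realloc(a, 5) -> a = 0; heap: [0-4 ALLOC][5-10 FREE][11-16 ALLOC][17-35 FREE]
free(a): a = 0 -> block [0-4 ALLOC]; mark free, coalesce with adjacent free neighbors -> [0-10 FREE][11-16 ALLOC][17-35 FREE]

Answer: [0-10 FREE][11-16 ALLOC][17-35 FREE]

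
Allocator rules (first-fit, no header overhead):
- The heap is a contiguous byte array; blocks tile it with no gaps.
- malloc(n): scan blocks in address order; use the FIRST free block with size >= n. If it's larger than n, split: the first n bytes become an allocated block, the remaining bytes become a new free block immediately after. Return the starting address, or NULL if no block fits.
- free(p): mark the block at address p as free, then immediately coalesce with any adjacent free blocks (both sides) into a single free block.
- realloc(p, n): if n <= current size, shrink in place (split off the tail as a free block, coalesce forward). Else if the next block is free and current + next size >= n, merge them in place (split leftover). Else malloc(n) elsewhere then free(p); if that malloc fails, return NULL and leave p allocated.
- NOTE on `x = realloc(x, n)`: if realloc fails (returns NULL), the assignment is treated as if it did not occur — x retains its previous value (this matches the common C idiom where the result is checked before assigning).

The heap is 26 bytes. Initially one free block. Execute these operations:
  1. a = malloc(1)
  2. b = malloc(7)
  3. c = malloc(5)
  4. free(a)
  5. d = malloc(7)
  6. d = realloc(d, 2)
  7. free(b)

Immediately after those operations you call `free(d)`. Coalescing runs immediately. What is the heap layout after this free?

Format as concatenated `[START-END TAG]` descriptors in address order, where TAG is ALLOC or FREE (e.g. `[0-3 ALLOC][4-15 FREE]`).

Op 1: a = malloc(1) -> a = 0; heap: [0-0 ALLOC][1-25 FREE]
Op 2: b = malloc(7) -> b = 1; heap: [0-0 ALLOC][1-7 ALLOC][8-25 FREE]
Op 3: c = malloc(5) -> c = 8; heap: [0-0 ALLOC][1-7 ALLOC][8-12 ALLOC][13-25 FREE]
Op 4: free(a) -> (freed a); heap: [0-0 FREE][1-7 ALLOC][8-12 ALLOC][13-25 FREE]
Op 5: d = malloc(7) -> d = 13; heap: [0-0 FREE][1-7 ALLOC][8-12 ALLOC][13-19 ALLOC][20-25 FREE]
Op 6: d = realloc(d, 2) -> d = 13; heap: [0-0 FREE][1-7 ALLOC][8-12 ALLOC][13-14 ALLOC][15-25 FREE]
Op 7: free(b) -> (freed b); heap: [0-7 FREE][8-12 ALLOC][13-14 ALLOC][15-25 FREE]
free(d): d = 13 -> block [13-14 ALLOC]; mark free, coalesce with adjacent free neighbors -> [0-7 FREE][8-12 ALLOC][13-25 FREE]

Answer: [0-7 FREE][8-12 ALLOC][13-25 FREE]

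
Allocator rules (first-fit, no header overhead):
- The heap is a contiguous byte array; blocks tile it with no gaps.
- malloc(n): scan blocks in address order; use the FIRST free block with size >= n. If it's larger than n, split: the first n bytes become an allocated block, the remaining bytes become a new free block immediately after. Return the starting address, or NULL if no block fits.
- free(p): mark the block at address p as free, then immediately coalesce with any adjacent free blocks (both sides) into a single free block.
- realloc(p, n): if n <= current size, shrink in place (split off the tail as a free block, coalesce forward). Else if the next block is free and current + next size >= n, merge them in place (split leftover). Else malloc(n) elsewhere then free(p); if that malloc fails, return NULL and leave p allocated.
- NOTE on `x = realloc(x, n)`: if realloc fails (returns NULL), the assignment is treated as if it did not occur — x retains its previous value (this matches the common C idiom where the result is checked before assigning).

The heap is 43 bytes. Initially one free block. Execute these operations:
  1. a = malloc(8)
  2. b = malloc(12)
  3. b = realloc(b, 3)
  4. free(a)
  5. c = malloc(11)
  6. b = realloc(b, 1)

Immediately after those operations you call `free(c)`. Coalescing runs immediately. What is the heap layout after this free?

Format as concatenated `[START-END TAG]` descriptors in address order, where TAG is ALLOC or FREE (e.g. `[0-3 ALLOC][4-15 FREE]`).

Op 1: a = malloc(8) -> a = 0; heap: [0-7 ALLOC][8-42 FREE]
Op 2: b = malloc(12) -> b = 8; heap: [0-7 ALLOC][8-19 ALLOC][20-42 FREE]
Op 3: b = realloc(b, 3) -> b = 8; heap: [0-7 ALLOC][8-10 ALLOC][11-42 FREE]
Op 4: free(a) -> (freed a); heap: [0-7 FREE][8-10 ALLOC][11-42 FREE]
Op 5: c = malloc(11) -> c = 11; heap: [0-7 FREE][8-10 ALLOC][11-21 ALLOC][22-42 FREE]
Op 6: b = realloc(b, 1) -> b = 8; heap: [0-7 FREE][8-8 ALLOC][9-10 FREE][11-21 ALLOC][22-42 FREE]
free(c): c = 11 -> block [11-21 ALLOC]; mark free, coalesce with adjacent free neighbors -> [0-7 FREE][8-8 ALLOC][9-42 FREE]

Answer: [0-7 FREE][8-8 ALLOC][9-42 FREE]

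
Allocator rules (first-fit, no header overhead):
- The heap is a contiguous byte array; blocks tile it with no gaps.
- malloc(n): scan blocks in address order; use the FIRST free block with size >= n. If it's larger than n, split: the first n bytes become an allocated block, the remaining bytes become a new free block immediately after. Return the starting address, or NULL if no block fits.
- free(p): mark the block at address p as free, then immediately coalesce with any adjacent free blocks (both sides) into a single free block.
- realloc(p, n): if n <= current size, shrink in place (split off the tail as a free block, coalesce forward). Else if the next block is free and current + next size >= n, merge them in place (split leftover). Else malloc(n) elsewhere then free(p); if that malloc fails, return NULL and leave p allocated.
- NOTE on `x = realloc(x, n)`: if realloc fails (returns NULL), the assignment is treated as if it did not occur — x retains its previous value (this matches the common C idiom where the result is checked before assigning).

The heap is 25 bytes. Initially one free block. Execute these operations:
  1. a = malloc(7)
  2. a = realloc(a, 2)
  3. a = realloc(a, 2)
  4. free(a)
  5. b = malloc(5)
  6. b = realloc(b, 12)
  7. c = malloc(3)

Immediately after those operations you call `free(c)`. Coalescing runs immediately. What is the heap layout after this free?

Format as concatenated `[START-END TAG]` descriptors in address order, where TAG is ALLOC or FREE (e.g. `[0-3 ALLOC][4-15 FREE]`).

Op 1: a = malloc(7) -> a = 0; heap: [0-6 ALLOC][7-24 FREE]
Op 2: a = realloc(a, 2) -> a = 0; heap: [0-1 ALLOC][2-24 FREE]
Op 3: a = realloc(a, 2) -> a = 0; heap: [0-1 ALLOC][2-24 FREE]
Op 4: free(a) -> (freed a); heap: [0-24 FREE]
Op 5: b = malloc(5) -> b = 0; heap: [0-4 ALLOC][5-24 FREE]
Op 6: b = realloc(b, 12) -> b = 0; heap: [0-11 ALLOC][12-24 FREE]
Op 7: c = malloc(3) -> c = 12; heap: [0-11 ALLOC][12-14 ALLOC][15-24 FREE]
free(c): c = 12 -> block [12-14 ALLOC]; mark free, coalesce with adjacent free neighbors -> [0-11 ALLOC][12-24 FREE]

Answer: [0-11 ALLOC][12-24 FREE]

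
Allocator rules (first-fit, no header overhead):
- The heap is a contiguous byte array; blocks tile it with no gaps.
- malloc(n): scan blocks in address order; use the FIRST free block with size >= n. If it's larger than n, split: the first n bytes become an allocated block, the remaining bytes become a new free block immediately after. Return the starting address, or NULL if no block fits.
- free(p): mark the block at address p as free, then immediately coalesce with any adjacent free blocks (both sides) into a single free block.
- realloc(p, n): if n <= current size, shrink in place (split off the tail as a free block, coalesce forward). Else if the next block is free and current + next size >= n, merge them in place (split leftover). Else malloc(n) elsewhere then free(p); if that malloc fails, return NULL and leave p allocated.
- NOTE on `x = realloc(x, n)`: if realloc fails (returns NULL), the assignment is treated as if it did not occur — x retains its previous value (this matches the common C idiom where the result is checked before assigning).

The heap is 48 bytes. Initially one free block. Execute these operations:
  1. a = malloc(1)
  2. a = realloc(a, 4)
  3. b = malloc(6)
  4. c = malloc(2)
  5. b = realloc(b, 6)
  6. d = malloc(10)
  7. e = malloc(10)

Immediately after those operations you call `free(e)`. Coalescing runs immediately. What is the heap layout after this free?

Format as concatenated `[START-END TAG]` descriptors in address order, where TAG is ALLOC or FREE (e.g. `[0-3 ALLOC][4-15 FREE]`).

Op 1: a = malloc(1) -> a = 0; heap: [0-0 ALLOC][1-47 FREE]
Op 2: a = realloc(a, 4) -> a = 0; heap: [0-3 ALLOC][4-47 FREE]
Op 3: b = malloc(6) -> b = 4; heap: [0-3 ALLOC][4-9 ALLOC][10-47 FREE]
Op 4: c = malloc(2) -> c = 10; heap: [0-3 ALLOC][4-9 ALLOC][10-11 ALLOC][12-47 FREE]
Op 5: b = realloc(b, 6) -> b = 4; heap: [0-3 ALLOC][4-9 ALLOC][10-11 ALLOC][12-47 FREE]
Op 6: d = malloc(10) -> d = 12; heap: [0-3 ALLOC][4-9 ALLOC][10-11 ALLOC][12-21 ALLOC][22-47 FREE]
Op 7: e = malloc(10) -> e = 22; heap: [0-3 ALLOC][4-9 ALLOC][10-11 ALLOC][12-21 ALLOC][22-31 ALLOC][32-47 FREE]
free(e): e = 22 -> block [22-31 ALLOC]; mark free, coalesce with adjacent free neighbors -> [0-3 ALLOC][4-9 ALLOC][10-11 ALLOC][12-21 ALLOC][22-47 FREE]

Answer: [0-3 ALLOC][4-9 ALLOC][10-11 ALLOC][12-21 ALLOC][22-47 FREE]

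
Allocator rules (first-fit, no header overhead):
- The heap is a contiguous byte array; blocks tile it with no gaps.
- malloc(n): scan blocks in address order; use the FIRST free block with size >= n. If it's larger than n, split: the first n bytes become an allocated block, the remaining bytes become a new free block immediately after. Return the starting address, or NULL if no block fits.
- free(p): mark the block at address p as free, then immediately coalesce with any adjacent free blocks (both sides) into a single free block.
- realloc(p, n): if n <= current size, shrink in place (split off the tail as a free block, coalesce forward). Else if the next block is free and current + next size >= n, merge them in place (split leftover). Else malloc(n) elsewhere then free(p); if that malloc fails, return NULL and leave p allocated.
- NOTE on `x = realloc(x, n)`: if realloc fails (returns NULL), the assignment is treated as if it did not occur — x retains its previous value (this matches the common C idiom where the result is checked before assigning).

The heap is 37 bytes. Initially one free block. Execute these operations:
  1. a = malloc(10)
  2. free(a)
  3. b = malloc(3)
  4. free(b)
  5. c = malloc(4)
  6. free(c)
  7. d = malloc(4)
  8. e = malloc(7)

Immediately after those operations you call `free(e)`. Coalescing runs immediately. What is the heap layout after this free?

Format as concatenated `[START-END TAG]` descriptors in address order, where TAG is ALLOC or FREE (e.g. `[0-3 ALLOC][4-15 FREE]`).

Answer: [0-3 ALLOC][4-36 FREE]

Derivation:
Op 1: a = malloc(10) -> a = 0; heap: [0-9 ALLOC][10-36 FREE]
Op 2: free(a) -> (freed a); heap: [0-36 FREE]
Op 3: b = malloc(3) -> b = 0; heap: [0-2 ALLOC][3-36 FREE]
Op 4: free(b) -> (freed b); heap: [0-36 FREE]
Op 5: c = malloc(4) -> c = 0; heap: [0-3 ALLOC][4-36 FREE]
Op 6: free(c) -> (freed c); heap: [0-36 FREE]
Op 7: d = malloc(4) -> d = 0; heap: [0-3 ALLOC][4-36 FREE]
Op 8: e = malloc(7) -> e = 4; heap: [0-3 ALLOC][4-10 ALLOC][11-36 FREE]
free(e): e = 4 -> block [4-10 ALLOC]; mark free, coalesce with adjacent free neighbors -> [0-3 ALLOC][4-36 FREE]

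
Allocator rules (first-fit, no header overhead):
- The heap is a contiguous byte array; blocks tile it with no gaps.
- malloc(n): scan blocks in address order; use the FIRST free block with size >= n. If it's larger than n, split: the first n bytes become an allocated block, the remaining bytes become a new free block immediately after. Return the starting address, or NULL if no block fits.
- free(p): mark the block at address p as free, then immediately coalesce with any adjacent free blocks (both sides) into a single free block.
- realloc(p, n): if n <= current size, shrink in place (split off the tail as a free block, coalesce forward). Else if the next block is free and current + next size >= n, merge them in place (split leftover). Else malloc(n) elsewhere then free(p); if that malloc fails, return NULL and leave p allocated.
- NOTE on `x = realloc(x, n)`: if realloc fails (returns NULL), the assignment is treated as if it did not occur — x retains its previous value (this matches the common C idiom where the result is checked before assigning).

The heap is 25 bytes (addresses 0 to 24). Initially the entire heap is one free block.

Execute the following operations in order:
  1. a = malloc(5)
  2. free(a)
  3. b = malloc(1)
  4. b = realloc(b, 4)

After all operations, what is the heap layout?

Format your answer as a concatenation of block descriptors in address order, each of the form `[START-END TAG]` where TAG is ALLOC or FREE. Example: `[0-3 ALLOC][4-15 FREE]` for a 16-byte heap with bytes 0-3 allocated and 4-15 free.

Answer: [0-3 ALLOC][4-24 FREE]

Derivation:
Op 1: a = malloc(5) -> a = 0; heap: [0-4 ALLOC][5-24 FREE]
Op 2: free(a) -> (freed a); heap: [0-24 FREE]
Op 3: b = malloc(1) -> b = 0; heap: [0-0 ALLOC][1-24 FREE]
Op 4: b = realloc(b, 4) -> b = 0; heap: [0-3 ALLOC][4-24 FREE]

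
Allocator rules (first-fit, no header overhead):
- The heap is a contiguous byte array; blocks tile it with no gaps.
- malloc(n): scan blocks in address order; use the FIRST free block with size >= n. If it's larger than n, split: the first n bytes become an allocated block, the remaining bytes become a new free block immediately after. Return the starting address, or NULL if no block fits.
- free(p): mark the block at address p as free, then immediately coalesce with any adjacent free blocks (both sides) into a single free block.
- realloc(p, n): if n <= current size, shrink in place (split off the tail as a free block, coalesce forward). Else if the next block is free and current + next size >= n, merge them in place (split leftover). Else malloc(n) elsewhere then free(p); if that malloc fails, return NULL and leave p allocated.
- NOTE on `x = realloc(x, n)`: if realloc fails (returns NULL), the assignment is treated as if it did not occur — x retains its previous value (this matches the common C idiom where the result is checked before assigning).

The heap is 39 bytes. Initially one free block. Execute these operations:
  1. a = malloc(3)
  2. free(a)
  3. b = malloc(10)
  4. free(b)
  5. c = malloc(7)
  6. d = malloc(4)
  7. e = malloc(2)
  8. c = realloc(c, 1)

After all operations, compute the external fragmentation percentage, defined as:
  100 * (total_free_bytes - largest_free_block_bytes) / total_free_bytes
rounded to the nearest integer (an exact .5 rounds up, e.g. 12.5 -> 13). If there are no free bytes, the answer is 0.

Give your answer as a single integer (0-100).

Op 1: a = malloc(3) -> a = 0; heap: [0-2 ALLOC][3-38 FREE]
Op 2: free(a) -> (freed a); heap: [0-38 FREE]
Op 3: b = malloc(10) -> b = 0; heap: [0-9 ALLOC][10-38 FREE]
Op 4: free(b) -> (freed b); heap: [0-38 FREE]
Op 5: c = malloc(7) -> c = 0; heap: [0-6 ALLOC][7-38 FREE]
Op 6: d = malloc(4) -> d = 7; heap: [0-6 ALLOC][7-10 ALLOC][11-38 FREE]
Op 7: e = malloc(2) -> e = 11; heap: [0-6 ALLOC][7-10 ALLOC][11-12 ALLOC][13-38 FREE]
Op 8: c = realloc(c, 1) -> c = 0; heap: [0-0 ALLOC][1-6 FREE][7-10 ALLOC][11-12 ALLOC][13-38 FREE]
Free blocks: [6 26] total_free=32 largest=26 -> 100*(32-26)/32 = 600/32 = 18.75 -> rounds to 19

Answer: 19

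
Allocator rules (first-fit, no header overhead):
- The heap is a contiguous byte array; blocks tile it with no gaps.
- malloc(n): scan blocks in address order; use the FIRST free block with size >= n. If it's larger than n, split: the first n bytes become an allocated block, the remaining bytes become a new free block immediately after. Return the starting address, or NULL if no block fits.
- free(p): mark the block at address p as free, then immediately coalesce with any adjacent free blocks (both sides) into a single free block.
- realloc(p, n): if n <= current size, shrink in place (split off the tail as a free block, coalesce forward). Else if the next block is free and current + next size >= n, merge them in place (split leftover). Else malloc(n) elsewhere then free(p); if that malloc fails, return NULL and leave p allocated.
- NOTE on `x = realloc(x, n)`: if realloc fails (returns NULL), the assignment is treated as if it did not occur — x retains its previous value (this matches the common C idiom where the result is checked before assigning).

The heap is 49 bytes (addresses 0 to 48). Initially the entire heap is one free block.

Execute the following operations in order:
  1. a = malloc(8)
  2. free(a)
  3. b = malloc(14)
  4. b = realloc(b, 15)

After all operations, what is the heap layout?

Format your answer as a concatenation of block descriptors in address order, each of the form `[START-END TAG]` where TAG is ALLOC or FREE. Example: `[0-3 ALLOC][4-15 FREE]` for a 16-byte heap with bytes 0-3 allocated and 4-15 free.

Op 1: a = malloc(8) -> a = 0; heap: [0-7 ALLOC][8-48 FREE]
Op 2: free(a) -> (freed a); heap: [0-48 FREE]
Op 3: b = malloc(14) -> b = 0; heap: [0-13 ALLOC][14-48 FREE]
Op 4: b = realloc(b, 15) -> b = 0; heap: [0-14 ALLOC][15-48 FREE]

Answer: [0-14 ALLOC][15-48 FREE]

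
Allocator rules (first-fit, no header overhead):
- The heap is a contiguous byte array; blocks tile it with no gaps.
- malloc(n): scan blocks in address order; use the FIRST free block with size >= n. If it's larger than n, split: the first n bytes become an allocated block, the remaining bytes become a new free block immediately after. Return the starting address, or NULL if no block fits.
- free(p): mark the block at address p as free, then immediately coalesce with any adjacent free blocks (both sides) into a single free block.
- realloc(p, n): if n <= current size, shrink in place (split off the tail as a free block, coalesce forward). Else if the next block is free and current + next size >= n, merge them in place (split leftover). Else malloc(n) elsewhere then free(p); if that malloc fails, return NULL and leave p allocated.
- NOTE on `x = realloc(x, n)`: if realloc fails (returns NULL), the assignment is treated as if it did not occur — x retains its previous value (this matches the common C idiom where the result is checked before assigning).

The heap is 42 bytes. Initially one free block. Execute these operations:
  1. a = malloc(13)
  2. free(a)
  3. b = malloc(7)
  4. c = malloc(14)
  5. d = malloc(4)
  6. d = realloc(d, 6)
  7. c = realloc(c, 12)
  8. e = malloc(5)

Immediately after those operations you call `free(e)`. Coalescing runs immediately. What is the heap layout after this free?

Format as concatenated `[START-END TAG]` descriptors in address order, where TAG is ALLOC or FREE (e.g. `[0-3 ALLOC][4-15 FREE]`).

Op 1: a = malloc(13) -> a = 0; heap: [0-12 ALLOC][13-41 FREE]
Op 2: free(a) -> (freed a); heap: [0-41 FREE]
Op 3: b = malloc(7) -> b = 0; heap: [0-6 ALLOC][7-41 FREE]
Op 4: c = malloc(14) -> c = 7; heap: [0-6 ALLOC][7-20 ALLOC][21-41 FREE]
Op 5: d = malloc(4) -> d = 21; heap: [0-6 ALLOC][7-20 ALLOC][21-24 ALLOC][25-41 FREE]
Op 6: d = realloc(d, 6) -> d = 21; heap: [0-6 ALLOC][7-20 ALLOC][21-26 ALLOC][27-41 FREE]
Op 7: c = realloc(c, 12) -> c = 7; heap: [0-6 ALLOC][7-18 ALLOC][19-20 FREE][21-26 ALLOC][27-41 FREE]
Op 8: e = malloc(5) -> e = 27; heap: [0-6 ALLOC][7-18 ALLOC][19-20 FREE][21-26 ALLOC][27-31 ALLOC][32-41 FREE]
free(e): e = 27 -> block [27-31 ALLOC]; mark free, coalesce with adjacent free neighbors -> [0-6 ALLOC][7-18 ALLOC][19-20 FREE][21-26 ALLOC][27-41 FREE]

Answer: [0-6 ALLOC][7-18 ALLOC][19-20 FREE][21-26 ALLOC][27-41 FREE]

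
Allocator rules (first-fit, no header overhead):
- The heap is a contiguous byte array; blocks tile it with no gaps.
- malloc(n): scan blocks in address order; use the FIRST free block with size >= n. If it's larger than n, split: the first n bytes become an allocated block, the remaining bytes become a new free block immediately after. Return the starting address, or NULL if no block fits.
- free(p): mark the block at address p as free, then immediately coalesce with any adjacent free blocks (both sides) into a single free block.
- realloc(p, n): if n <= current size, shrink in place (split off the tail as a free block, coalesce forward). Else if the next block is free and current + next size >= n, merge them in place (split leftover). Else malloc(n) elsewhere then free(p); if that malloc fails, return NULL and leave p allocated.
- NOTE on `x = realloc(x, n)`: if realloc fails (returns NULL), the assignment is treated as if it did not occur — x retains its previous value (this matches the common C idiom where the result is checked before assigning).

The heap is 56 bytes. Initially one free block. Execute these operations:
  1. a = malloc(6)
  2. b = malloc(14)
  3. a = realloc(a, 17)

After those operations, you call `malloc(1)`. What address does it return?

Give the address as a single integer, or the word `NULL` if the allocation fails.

Answer: 0

Derivation:
Op 1: a = malloc(6) -> a = 0; heap: [0-5 ALLOC][6-55 FREE]
Op 2: b = malloc(14) -> b = 6; heap: [0-5 ALLOC][6-19 ALLOC][20-55 FREE]
Op 3: a = realloc(a, 17) -> a = 20; heap: [0-5 FREE][6-19 ALLOC][20-36 ALLOC][37-55 FREE]
malloc(1): first-fit scan over [0-5 FREE][6-19 ALLOC][20-36 ALLOC][37-55 FREE] -> 0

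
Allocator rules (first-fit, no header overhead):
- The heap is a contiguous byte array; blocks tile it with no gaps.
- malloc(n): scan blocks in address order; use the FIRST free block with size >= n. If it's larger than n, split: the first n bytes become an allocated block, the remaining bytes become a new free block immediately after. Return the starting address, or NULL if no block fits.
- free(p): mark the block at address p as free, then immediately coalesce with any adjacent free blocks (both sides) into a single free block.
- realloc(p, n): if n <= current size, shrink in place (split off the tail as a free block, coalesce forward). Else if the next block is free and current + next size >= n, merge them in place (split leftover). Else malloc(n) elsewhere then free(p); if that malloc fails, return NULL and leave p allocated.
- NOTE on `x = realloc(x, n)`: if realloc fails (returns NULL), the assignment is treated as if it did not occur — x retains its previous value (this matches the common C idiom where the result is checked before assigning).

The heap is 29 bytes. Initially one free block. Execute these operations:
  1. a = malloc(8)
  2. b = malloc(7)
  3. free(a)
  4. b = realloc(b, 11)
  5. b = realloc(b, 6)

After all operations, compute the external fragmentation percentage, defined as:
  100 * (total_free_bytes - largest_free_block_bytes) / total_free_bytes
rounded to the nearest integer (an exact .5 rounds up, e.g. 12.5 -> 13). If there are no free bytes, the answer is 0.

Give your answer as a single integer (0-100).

Op 1: a = malloc(8) -> a = 0; heap: [0-7 ALLOC][8-28 FREE]
Op 2: b = malloc(7) -> b = 8; heap: [0-7 ALLOC][8-14 ALLOC][15-28 FREE]
Op 3: free(a) -> (freed a); heap: [0-7 FREE][8-14 ALLOC][15-28 FREE]
Op 4: b = realloc(b, 11) -> b = 8; heap: [0-7 FREE][8-18 ALLOC][19-28 FREE]
Op 5: b = realloc(b, 6) -> b = 8; heap: [0-7 FREE][8-13 ALLOC][14-28 FREE]
Free blocks: [8 15] total_free=23 largest=15 -> 100*(23-15)/23 = 800/23 ≈ 34.783 -> rounds to 35

Answer: 35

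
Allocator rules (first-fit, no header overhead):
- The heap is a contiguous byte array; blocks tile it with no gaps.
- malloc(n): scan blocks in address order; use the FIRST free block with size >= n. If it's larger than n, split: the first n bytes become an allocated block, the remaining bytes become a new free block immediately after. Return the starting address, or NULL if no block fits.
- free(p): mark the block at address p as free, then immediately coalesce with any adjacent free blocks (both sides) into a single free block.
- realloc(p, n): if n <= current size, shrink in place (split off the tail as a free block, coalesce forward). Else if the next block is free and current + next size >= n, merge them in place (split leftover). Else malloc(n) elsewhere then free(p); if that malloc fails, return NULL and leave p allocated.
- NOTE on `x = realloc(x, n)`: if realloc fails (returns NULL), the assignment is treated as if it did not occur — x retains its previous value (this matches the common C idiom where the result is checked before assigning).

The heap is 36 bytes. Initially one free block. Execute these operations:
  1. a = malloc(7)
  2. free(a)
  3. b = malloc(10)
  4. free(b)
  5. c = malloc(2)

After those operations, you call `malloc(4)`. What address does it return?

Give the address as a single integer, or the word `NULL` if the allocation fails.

Op 1: a = malloc(7) -> a = 0; heap: [0-6 ALLOC][7-35 FREE]
Op 2: free(a) -> (freed a); heap: [0-35 FREE]
Op 3: b = malloc(10) -> b = 0; heap: [0-9 ALLOC][10-35 FREE]
Op 4: free(b) -> (freed b); heap: [0-35 FREE]
Op 5: c = malloc(2) -> c = 0; heap: [0-1 ALLOC][2-35 FREE]
malloc(4): first-fit scan over [0-1 ALLOC][2-35 FREE] -> 2

Answer: 2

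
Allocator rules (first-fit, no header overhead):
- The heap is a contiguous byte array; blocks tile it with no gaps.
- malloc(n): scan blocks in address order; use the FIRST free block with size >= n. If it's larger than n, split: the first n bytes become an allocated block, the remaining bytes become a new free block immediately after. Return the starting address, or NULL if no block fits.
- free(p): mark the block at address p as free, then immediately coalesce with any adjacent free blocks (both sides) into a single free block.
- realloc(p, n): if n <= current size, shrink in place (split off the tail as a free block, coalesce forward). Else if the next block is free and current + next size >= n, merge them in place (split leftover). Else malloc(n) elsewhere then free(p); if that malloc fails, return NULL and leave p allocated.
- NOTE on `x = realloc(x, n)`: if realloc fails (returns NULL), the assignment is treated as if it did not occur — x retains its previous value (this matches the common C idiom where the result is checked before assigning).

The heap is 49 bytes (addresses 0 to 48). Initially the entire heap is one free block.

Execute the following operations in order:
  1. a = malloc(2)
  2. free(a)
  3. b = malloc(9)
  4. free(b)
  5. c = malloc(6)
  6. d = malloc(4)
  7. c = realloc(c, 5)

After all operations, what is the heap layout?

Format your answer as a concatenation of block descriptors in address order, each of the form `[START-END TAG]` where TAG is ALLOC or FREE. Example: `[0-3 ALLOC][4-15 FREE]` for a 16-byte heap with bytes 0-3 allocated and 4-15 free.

Op 1: a = malloc(2) -> a = 0; heap: [0-1 ALLOC][2-48 FREE]
Op 2: free(a) -> (freed a); heap: [0-48 FREE]
Op 3: b = malloc(9) -> b = 0; heap: [0-8 ALLOC][9-48 FREE]
Op 4: free(b) -> (freed b); heap: [0-48 FREE]
Op 5: c = malloc(6) -> c = 0; heap: [0-5 ALLOC][6-48 FREE]
Op 6: d = malloc(4) -> d = 6; heap: [0-5 ALLOC][6-9 ALLOC][10-48 FREE]
Op 7: c = realloc(c, 5) -> c = 0; heap: [0-4 ALLOC][5-5 FREE][6-9 ALLOC][10-48 FREE]

Answer: [0-4 ALLOC][5-5 FREE][6-9 ALLOC][10-48 FREE]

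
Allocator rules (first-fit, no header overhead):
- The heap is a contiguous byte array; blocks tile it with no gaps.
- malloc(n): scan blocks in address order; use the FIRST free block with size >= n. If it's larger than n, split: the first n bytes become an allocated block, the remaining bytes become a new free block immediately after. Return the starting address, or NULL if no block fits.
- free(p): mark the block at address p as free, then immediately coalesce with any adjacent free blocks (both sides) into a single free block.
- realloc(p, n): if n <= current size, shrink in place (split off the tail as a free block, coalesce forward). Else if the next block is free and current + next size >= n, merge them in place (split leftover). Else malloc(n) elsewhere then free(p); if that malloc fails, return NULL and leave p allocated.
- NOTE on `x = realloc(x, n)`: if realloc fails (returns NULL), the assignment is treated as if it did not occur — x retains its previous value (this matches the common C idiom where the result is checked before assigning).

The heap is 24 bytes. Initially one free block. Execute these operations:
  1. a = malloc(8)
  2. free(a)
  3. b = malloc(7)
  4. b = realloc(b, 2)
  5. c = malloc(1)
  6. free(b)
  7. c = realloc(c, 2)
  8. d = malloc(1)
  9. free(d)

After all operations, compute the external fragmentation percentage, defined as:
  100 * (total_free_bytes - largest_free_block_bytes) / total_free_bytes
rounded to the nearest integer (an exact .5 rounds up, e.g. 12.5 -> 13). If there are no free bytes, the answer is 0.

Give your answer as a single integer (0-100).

Op 1: a = malloc(8) -> a = 0; heap: [0-7 ALLOC][8-23 FREE]
Op 2: free(a) -> (freed a); heap: [0-23 FREE]
Op 3: b = malloc(7) -> b = 0; heap: [0-6 ALLOC][7-23 FREE]
Op 4: b = realloc(b, 2) -> b = 0; heap: [0-1 ALLOC][2-23 FREE]
Op 5: c = malloc(1) -> c = 2; heap: [0-1 ALLOC][2-2 ALLOC][3-23 FREE]
Op 6: free(b) -> (freed b); heap: [0-1 FREE][2-2 ALLOC][3-23 FREE]
Op 7: c = realloc(c, 2) -> c = 2; heap: [0-1 FREE][2-3 ALLOC][4-23 FREE]
Op 8: d = malloc(1) -> d = 0; heap: [0-0 ALLOC][1-1 FREE][2-3 ALLOC][4-23 FREE]
Op 9: free(d) -> (freed d); heap: [0-1 FREE][2-3 ALLOC][4-23 FREE]
Free blocks: [2 20] total_free=22 largest=20 -> 100*(22-20)/22 = 200/22 ≈ 9.091 -> rounds to 9

Answer: 9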